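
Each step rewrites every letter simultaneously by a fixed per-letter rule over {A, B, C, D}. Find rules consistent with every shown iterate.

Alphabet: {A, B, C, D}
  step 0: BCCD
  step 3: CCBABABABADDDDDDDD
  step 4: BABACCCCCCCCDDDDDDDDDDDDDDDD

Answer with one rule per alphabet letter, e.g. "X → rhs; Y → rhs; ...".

A->C, B->C, C->BA, D->DD

  step 3 ⇒ step 4: CCBABABABADDDDDDDD ⇒ BA·BA·C·C·C·C·C·C·C·C·DD·DD·DD·DD·DD·DD·DD·DD
    A ↦ C
    B ↦ C
    C ↦ BA
    D ↦ DD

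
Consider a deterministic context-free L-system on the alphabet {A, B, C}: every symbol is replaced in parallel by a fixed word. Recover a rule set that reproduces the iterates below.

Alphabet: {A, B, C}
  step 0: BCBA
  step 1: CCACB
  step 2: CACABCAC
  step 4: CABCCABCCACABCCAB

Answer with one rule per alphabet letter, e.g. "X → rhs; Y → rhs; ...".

  step 1 ⇒ step 2: CCACB ⇒ CA·CA·B·CA·C
    A ↦ B
    B ↦ C
    C ↦ CA

A->B, B->C, C->CA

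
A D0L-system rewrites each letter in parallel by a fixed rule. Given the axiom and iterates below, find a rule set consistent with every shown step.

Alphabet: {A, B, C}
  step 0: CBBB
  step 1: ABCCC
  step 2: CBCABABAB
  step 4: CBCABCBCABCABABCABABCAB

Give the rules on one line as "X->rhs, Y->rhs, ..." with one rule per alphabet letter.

  step 1 ⇒ step 2: ABCCC ⇒ CB·C·AB·AB·AB
    A ↦ CB
    B ↦ C
    C ↦ AB

A->CB, B->C, C->AB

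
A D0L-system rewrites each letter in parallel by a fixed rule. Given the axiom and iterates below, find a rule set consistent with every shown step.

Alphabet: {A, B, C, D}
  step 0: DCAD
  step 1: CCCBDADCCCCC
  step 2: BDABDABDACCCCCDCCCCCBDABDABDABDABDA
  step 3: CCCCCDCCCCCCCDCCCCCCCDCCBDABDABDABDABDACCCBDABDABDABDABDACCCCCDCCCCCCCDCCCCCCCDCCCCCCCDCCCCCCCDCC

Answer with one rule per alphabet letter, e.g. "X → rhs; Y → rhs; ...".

A->DCC, B->CC, C->BDA, D->CCC

  step 2 ⇒ step 3: BDABDABDACCCCCDCCCCCBDABDABDABDABDA ⇒ CC·CCC·DCC·CC·CCC·DCC·CC·CCC·DCC·BDA·BDA·BDA·BDA·BDA·CCC·BDA·BDA·BDA·BDA·BDA·CC·CCC·DCC·CC·CCC·DCC·CC·CCC·DCC·CC·CCC·DCC·CC·CCC·DCC
    A ↦ DCC
    B ↦ CC
    C ↦ BDA
    D ↦ CCC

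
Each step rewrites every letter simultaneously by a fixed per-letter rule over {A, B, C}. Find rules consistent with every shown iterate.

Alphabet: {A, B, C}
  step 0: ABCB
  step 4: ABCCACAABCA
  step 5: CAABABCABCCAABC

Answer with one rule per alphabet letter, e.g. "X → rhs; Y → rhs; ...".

A->C, B->A, C->AB

  step 4 ⇒ step 5: ABCCACAABCA ⇒ C·A·AB·AB·C·AB·C·C·A·AB·C
    A ↦ C
    B ↦ A
    C ↦ AB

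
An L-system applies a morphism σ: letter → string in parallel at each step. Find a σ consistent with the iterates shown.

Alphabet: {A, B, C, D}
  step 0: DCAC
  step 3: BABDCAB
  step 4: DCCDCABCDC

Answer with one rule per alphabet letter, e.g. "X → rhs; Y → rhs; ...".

  step 3 ⇒ step 4: BABDCAB ⇒ DC·C·DC·A·B·C·DC
    A ↦ C
    B ↦ DC
    C ↦ B
    D ↦ A

A->C, B->DC, C->B, D->A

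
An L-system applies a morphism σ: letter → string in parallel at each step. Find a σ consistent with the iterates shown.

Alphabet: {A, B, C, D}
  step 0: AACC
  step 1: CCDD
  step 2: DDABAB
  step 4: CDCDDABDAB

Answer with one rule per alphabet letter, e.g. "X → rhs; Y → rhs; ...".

A->C, B->D, C->D, D->AB

  step 1 ⇒ step 2: CCDD ⇒ D·D·AB·AB
    C ↦ D
    D ↦ AB
  step 0 ⇒ step 1: AACC ⇒ C·C·D·D
    A ↦ C
    B ↦ D  (constrained at step 2)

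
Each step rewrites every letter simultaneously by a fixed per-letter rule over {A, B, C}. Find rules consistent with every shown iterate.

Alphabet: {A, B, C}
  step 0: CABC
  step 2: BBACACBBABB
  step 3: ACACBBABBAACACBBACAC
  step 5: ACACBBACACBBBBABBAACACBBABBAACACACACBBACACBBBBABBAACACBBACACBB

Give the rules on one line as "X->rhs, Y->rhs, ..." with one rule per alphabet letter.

  step 2 ⇒ step 3: BBACACBBABB ⇒ AC·AC·BB·A·BB·A·AC·AC·BB·AC·AC
    A ↦ BB
    B ↦ AC
    C ↦ A

A->BB, B->AC, C->A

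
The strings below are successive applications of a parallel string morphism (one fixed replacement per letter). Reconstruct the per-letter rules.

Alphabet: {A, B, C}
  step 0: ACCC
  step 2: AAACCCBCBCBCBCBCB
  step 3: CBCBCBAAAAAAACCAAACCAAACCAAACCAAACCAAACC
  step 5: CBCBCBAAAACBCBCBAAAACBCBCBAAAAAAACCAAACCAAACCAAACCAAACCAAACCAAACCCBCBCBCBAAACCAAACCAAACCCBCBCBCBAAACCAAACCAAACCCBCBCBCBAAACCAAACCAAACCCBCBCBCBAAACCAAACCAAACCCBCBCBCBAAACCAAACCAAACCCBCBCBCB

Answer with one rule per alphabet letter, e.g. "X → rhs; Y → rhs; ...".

  step 2 ⇒ step 3: AAACCCBCBCBCBCBCB ⇒ CB·CB·CB·AA·AA·AA·ACC·AA·ACC·AA·ACC·AA·ACC·AA·ACC·AA·ACC
    A ↦ CB
    B ↦ ACC
    C ↦ AA

A->CB, B->ACC, C->AA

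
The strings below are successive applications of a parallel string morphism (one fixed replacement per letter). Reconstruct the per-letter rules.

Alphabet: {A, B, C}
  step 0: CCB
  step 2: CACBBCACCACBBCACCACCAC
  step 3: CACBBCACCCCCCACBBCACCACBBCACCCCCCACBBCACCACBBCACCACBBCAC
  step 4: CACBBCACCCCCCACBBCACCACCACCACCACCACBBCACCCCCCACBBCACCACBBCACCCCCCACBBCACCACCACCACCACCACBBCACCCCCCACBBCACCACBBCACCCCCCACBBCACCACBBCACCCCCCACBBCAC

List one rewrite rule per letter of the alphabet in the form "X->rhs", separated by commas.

  step 3 ⇒ step 4: CACBBCACCCCCCACBBCACCACBBCACCCCCCACBBCACCACBBCACCACBBCAC ⇒ CAC·BB·CAC·CC·CC·CAC·BB·CAC·CAC·CAC·CAC·CAC·CAC·BB·CAC·CC·CC·CAC·BB·CAC·CAC·BB·CAC·CC·CC·CAC·BB·CAC·CAC·CAC·CAC·CAC·CAC·BB·CAC·CC·CC·CAC·BB·CAC·CAC·BB·CAC·CC·CC·CAC·BB·CAC·CAC·BB·CAC·CC·CC·CAC·BB·CAC
    A ↦ BB
    B ↦ CC
    C ↦ CAC

A->BB, B->CC, C->CAC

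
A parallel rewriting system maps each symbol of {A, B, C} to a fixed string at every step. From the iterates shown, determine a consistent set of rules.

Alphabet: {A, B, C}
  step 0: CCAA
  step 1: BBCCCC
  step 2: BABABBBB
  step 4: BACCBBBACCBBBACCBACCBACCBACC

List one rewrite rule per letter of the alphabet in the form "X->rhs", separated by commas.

  step 1 ⇒ step 2: BBCCCC ⇒ BA·BA·B·B·B·B
    B ↦ BA
    C ↦ B
  step 0 ⇒ step 1: CCAA ⇒ B·B·CC·CC
    A ↦ CC

A->CC, B->BA, C->B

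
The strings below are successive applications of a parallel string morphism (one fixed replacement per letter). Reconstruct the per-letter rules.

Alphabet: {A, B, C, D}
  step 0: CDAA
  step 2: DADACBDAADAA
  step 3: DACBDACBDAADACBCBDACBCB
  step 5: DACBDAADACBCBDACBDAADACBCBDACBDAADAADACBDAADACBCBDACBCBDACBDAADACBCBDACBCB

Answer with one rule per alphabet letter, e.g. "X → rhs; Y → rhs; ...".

  step 2 ⇒ step 3: DADACBDAADAA ⇒ DA·CB·DA·CB·D·AA·DA·CB·CB·DA·CB·CB
    A ↦ CB
    B ↦ AA
    C ↦ D
    D ↦ DA

A->CB, B->AA, C->D, D->DA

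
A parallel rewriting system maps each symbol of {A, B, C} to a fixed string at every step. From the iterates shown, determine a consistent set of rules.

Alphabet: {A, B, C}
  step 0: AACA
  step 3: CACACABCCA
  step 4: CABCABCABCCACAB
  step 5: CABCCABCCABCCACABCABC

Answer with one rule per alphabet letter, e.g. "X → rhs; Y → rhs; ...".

  step 4 ⇒ step 5: CABCABCABCCACAB ⇒ CA·B·C·CA·B·C·CA·B·C·CA·CA·B·CA·B·C
    A ↦ B
    B ↦ C
    C ↦ CA

A->B, B->C, C->CA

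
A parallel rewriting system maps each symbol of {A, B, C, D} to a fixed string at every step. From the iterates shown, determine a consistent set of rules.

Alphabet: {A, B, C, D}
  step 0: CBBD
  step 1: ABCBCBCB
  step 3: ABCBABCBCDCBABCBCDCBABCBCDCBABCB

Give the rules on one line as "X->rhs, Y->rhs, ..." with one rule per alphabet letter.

A->CD, B->CB, C->AB, D->CB

  step 0 ⇒ step 1: CBBD ⇒ AB·CB·CB·CB
    B ↦ CB
    C ↦ AB
    D ↦ CB
    A ↦ CD  (constrained at step 1)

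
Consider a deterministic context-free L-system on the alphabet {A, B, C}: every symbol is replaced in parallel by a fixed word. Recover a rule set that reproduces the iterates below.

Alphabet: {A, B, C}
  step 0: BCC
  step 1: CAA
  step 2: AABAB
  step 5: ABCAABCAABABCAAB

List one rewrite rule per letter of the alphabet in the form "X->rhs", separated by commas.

  step 1 ⇒ step 2: CAA ⇒ A·AB·AB
    A ↦ AB
    C ↦ A
  step 0 ⇒ step 1: BCC ⇒ C·A·A
    B ↦ C

A->AB, B->C, C->A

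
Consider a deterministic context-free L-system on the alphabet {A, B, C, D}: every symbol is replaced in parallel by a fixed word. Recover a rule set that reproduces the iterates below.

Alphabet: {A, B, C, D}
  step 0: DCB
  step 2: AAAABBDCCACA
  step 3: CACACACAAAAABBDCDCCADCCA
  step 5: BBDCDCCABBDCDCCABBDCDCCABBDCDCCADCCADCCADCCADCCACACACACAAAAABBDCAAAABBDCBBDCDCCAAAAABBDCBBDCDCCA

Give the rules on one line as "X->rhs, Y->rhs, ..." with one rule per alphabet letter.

A->CA, B->AA, C->DC, D->BB

  step 2 ⇒ step 3: AAAABBDCCACA ⇒ CA·CA·CA·CA·AA·AA·BB·DC·DC·CA·DC·CA
    A ↦ CA
    B ↦ AA
    C ↦ DC
    D ↦ BB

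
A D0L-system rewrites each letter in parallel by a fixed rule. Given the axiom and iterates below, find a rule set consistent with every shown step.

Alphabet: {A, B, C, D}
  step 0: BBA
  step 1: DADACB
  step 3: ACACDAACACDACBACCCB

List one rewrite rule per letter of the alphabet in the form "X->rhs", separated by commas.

  step 0 ⇒ step 1: BBA ⇒ DA·DA·CB
    A ↦ CB
    B ↦ DA
    C ↦ AC  (constrained at step 1)
    D ↦ C  (constrained at step 1)

A->CB, B->DA, C->AC, D->C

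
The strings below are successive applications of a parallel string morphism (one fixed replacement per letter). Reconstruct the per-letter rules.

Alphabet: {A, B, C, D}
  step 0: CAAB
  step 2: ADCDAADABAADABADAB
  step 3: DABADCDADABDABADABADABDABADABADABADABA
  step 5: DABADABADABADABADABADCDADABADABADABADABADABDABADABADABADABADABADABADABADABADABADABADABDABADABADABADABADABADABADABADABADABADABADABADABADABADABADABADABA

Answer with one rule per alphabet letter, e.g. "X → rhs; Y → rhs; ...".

A->DAB, B->A, C->DCD, D->A

  step 2 ⇒ step 3: ADCDAADABAADABADAB ⇒ DAB·A·DCD·A·DAB·DAB·A·DAB·A·DAB·DAB·A·DAB·A·DAB·A·DAB·A
    A ↦ DAB
    B ↦ A
    C ↦ DCD
    D ↦ A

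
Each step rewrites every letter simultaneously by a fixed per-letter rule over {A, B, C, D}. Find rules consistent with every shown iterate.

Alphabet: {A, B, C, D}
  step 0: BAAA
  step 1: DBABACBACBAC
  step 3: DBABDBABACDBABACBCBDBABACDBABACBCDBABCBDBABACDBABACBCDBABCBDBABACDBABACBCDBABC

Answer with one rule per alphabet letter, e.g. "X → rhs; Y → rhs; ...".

  step 0 ⇒ step 1: BAAA ⇒ DBA·BAC·BAC·BAC
    A ↦ BAC
    B ↦ DBA
    C ↦ BC  (constrained at step 1)
    D ↦ B  (constrained at step 1)

A->BAC, B->DBA, C->BC, D->B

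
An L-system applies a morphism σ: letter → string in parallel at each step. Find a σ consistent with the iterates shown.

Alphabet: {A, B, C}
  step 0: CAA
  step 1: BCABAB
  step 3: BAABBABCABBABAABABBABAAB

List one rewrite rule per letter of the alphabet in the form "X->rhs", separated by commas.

A->AB, B->BA, C->BC

  step 0 ⇒ step 1: CAA ⇒ BC·AB·AB
    A ↦ AB
    C ↦ BC
    B ↦ BA  (constrained at step 1)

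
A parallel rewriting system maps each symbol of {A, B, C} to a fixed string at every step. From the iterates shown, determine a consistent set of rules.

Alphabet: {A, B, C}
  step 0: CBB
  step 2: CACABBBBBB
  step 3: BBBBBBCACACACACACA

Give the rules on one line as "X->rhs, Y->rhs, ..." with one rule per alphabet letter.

  step 2 ⇒ step 3: CACABBBBBB ⇒ BB·B·BB·B·CA·CA·CA·CA·CA·CA
    A ↦ B
    B ↦ CA
    C ↦ BB

A->B, B->CA, C->BB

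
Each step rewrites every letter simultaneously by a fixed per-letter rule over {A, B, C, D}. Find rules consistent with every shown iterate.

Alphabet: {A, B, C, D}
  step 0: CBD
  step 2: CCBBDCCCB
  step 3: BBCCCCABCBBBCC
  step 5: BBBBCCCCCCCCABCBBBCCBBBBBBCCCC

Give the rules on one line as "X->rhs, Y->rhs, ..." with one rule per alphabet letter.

A->DC, B->CC, C->B, D->ABC

  step 2 ⇒ step 3: CCBBDCCCB ⇒ B·B·CC·CC·ABC·B·B·B·CC
    B ↦ CC
    C ↦ B
    D ↦ ABC
    A ↦ DC  (constrained at step 3)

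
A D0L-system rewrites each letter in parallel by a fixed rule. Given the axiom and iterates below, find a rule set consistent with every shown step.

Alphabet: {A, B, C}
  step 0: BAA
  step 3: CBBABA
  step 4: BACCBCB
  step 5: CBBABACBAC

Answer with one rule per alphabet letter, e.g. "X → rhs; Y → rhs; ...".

  step 4 ⇒ step 5: BACCBCB ⇒ C·B·BA·BA·C·BA·C
    A ↦ B
    B ↦ C
    C ↦ BA

A->B, B->C, C->BA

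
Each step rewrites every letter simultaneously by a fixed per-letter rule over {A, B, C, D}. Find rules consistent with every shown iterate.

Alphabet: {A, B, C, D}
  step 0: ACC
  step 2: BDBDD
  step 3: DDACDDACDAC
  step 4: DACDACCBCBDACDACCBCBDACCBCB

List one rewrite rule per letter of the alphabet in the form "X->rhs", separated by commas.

  step 3 ⇒ step 4: DDACDDACDAC ⇒ DAC·DAC·CBC·B·DAC·DAC·CBC·B·DAC·CBC·B
    A ↦ CBC
    C ↦ B
    D ↦ DAC
  step 2 ⇒ step 3: BDBDD ⇒ D·DAC·D·DAC·DAC
    B ↦ D

A->CBC, B->D, C->B, D->DAC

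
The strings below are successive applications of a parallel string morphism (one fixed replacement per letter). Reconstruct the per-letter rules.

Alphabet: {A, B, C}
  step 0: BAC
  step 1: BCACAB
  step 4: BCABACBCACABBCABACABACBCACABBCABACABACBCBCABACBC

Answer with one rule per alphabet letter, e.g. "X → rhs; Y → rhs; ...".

A->AC, B->BC, C->AB

  step 0 ⇒ step 1: BAC ⇒ BC·AC·AB
    A ↦ AC
    B ↦ BC
    C ↦ AB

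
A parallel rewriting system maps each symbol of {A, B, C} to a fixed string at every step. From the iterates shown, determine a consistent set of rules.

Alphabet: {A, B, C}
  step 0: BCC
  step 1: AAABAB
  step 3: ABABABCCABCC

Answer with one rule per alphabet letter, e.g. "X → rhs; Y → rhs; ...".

  step 0 ⇒ step 1: BCC ⇒ AA·AB·AB
    B ↦ AA
    C ↦ AB
    A ↦ C  (constrained at step 1)

A->C, B->AA, C->AB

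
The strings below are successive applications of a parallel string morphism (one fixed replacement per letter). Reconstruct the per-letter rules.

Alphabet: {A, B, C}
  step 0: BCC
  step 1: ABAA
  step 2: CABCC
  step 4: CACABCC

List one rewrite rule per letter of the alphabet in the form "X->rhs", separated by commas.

  step 1 ⇒ step 2: ABAA ⇒ C·AB·C·C
    A ↦ C
    B ↦ AB
  step 0 ⇒ step 1: BCC ⇒ AB·A·A
    C ↦ A

A->C, B->AB, C->A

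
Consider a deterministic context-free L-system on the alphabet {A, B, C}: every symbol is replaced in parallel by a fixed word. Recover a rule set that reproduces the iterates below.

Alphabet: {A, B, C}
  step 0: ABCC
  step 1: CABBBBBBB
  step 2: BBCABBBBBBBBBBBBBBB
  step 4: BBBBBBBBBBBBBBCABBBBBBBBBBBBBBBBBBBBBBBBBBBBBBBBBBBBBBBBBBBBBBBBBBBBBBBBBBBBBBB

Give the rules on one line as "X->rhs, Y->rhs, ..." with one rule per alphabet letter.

  step 1 ⇒ step 2: CABBBBBBB ⇒ BB·CAB·BB·BB·BB·BB·BB·BB·BB
    A ↦ CAB
    B ↦ BB
    C ↦ BB

A->CAB, B->BB, C->BB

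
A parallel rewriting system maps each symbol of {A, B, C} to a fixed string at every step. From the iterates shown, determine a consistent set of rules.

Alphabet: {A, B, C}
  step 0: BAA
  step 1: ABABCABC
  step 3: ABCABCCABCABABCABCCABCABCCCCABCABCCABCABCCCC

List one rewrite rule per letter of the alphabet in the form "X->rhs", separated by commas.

  step 0 ⇒ step 1: BAA ⇒ AB·ABC·ABC
    A ↦ ABC
    B ↦ AB
    C ↦ CC  (constrained at step 1)

A->ABC, B->AB, C->CC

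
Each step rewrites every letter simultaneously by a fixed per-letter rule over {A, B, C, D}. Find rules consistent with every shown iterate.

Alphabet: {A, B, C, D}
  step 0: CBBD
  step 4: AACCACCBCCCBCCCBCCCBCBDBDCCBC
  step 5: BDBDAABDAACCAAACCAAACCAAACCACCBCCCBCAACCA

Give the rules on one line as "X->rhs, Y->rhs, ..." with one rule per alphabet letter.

  step 4 ⇒ step 5: AACCACCBCCCBCCCBCCCBCBDBDCCBC ⇒ BD·BD·A·A·BD·A·A·CC·A·A·A·CC·A·A·A·CC·A·A·A·CC·A·CC·BC·CC·BC·A·A·CC·A
    A ↦ BD
    B ↦ CC
    C ↦ A
    D ↦ BC

A->BD, B->CC, C->A, D->BC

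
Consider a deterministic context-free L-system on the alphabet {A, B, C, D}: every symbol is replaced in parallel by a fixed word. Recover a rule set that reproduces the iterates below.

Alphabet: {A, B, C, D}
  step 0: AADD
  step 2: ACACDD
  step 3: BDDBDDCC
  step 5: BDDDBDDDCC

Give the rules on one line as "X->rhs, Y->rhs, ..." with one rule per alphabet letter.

  step 2 ⇒ step 3: ACACDD ⇒ BD·D·BD·D·C·C
    A ↦ BD
    C ↦ D
    D ↦ C
    B ↦ A  (constrained at step 3)

A->BD, B->A, C->D, D->C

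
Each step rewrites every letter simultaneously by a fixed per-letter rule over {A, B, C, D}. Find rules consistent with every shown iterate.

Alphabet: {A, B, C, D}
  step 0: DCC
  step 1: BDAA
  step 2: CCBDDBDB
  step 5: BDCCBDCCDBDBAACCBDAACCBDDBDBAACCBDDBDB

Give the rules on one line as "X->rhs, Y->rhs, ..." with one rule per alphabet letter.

A->DB, B->CC, C->A, D->BD

  step 1 ⇒ step 2: BDAA ⇒ CC·BD·DB·DB
    A ↦ DB
    B ↦ CC
    D ↦ BD
  step 0 ⇒ step 1: DCC ⇒ BD·A·A
    C ↦ A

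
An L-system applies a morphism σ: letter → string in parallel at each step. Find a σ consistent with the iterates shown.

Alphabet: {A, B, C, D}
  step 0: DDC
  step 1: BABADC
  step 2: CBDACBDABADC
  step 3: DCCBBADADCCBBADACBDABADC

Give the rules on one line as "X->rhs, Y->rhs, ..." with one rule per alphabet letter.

A->DA, B->CB, C->DC, D->BA

  step 2 ⇒ step 3: CBDACBDABADC ⇒ DC·CB·BA·DA·DC·CB·BA·DA·CB·DA·BA·DC
    A ↦ DA
    B ↦ CB
    C ↦ DC
    D ↦ BA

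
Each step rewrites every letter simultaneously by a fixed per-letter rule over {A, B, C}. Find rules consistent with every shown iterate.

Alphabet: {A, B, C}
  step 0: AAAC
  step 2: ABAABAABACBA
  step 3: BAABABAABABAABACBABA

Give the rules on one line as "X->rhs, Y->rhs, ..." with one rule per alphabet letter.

  step 2 ⇒ step 3: ABAABAABACBA ⇒ BA·A·BA·BA·A·BA·BA·A·BA·CB·A·BA
    A ↦ BA
    B ↦ A
    C ↦ CB

A->BA, B->A, C->CB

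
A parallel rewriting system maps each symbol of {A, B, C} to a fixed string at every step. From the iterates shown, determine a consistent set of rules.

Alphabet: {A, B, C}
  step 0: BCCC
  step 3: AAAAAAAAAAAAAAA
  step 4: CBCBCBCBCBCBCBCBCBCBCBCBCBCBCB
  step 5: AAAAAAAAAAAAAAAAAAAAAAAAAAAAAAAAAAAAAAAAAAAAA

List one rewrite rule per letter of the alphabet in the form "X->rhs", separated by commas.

  step 4 ⇒ step 5: CBCBCBCBCBCBCBCBCBCBCBCBCBCBCB ⇒ A·AA·A·AA·A·AA·A·AA·A·AA·A·AA·A·AA·A·AA·A·AA·A·AA·A·AA·A·AA·A·AA·A·AA·A·AA
    B ↦ AA
    C ↦ A
  step 3 ⇒ step 4: AAAAAAAAAAAAAAA ⇒ CB·CB·CB·CB·CB·CB·CB·CB·CB·CB·CB·CB·CB·CB·CB
    A ↦ CB

A->CB, B->AA, C->A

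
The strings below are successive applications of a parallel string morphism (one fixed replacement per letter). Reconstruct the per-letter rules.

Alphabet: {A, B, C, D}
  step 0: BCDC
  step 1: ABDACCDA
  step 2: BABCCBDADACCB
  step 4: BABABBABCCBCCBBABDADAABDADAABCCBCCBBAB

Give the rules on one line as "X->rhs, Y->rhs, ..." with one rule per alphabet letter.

  step 1 ⇒ step 2: ABDACCDA ⇒ B·AB·CC·B·DA·DA·CC·B
    A ↦ B
    B ↦ AB
    C ↦ DA
    D ↦ CC

A->B, B->AB, C->DA, D->CC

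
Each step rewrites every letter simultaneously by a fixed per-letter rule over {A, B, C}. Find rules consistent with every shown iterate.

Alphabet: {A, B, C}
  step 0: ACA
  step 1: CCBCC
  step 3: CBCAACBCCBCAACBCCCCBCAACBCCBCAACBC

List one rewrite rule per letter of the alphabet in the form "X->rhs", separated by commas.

  step 0 ⇒ step 1: ACA ⇒ C·CBC·C
    A ↦ C
    C ↦ CBC
    B ↦ AA  (constrained at step 1)

A->C, B->AA, C->CBC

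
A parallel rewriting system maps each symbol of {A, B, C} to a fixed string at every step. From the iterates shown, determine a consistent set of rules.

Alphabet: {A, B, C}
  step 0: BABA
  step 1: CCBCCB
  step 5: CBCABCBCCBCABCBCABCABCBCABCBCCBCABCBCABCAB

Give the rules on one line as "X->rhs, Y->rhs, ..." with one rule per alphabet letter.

  step 0 ⇒ step 1: BABA ⇒ C·CB·C·CB
    A ↦ CB
    B ↦ C
    C ↦ AB  (constrained at step 1)

A->CB, B->C, C->AB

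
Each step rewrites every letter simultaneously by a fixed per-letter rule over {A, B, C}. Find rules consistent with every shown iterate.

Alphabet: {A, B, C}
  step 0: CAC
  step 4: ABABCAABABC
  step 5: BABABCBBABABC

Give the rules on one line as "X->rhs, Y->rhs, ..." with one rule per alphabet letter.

  step 4 ⇒ step 5: ABABCAABABC ⇒ B·A·B·A·BC·B·B·A·B·A·BC
    A ↦ B
    B ↦ A
    C ↦ BC

A->B, B->A, C->BC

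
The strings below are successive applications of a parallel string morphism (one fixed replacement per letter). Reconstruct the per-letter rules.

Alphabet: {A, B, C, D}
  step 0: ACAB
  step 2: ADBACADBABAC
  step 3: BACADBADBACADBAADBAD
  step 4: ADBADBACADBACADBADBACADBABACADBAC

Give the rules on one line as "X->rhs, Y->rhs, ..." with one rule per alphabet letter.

  step 3 ⇒ step 4: BACADBADBACADBAADBAD ⇒ AD·BA·D·BA·C·AD·BA·C·AD·BA·D·BA·C·AD·BA·BA·C·AD·BA·C
    A ↦ BA
    B ↦ AD
    C ↦ D
    D ↦ C

A->BA, B->AD, C->D, D->C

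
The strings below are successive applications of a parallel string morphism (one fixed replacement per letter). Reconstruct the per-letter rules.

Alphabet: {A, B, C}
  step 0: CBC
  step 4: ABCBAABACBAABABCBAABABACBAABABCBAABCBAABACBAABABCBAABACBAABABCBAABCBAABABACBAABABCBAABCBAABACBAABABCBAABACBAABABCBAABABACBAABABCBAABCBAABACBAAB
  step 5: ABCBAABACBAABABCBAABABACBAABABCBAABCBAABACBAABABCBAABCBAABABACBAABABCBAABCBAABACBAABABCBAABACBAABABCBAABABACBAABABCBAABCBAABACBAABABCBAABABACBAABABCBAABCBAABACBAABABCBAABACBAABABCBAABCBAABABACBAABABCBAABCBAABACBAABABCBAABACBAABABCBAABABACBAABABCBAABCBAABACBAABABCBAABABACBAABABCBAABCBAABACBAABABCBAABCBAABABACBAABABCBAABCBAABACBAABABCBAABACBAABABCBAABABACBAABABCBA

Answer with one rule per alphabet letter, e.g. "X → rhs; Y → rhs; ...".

  step 4 ⇒ step 5: ABCBAABACBAABABCBAABABACBAABABCBAABCBAABACBAABABCBAABACBAABABCBAABCBAABABACBAABABCBAABCBAABACBAABABCBAABACBAABABCBAABABACBAABABCBAABCBAABACBAAB ⇒ AB·CBA·ABA·CBA·AB·AB·CBA·AB·ABA·CBA·AB·AB·CBA·AB·CBA·ABA·CBA·AB·AB·CBA·AB·CBA·AB·ABA·CBA·AB·AB·CBA·AB·CBA·ABA·CBA·AB·AB·CBA·ABA·CBA·AB·AB·CBA·AB·ABA·CBA·AB·AB·CBA·AB·CBA·ABA·CBA·AB·AB·CBA·AB·ABA·CBA·AB·AB·CBA·AB·CBA·ABA·CBA·AB·AB·CBA·ABA·CBA·AB·AB·CBA·AB·CBA·AB·ABA·CBA·AB·AB·CBA·AB·CBA·ABA·CBA·AB·AB·CBA·ABA·CBA·AB·AB·CBA·AB·ABA·CBA·AB·AB·CBA·AB·CBA·ABA·CBA·AB·AB·CBA·AB·ABA·CBA·AB·AB·CBA·AB·CBA·ABA·CBA·AB·AB·CBA·AB·CBA·AB·ABA·CBA·AB·AB·CBA·AB·CBA·ABA·CBA·AB·AB·CBA·ABA·CBA·AB·AB·CBA·AB·ABA·CBA·AB·AB·CBA
    A ↦ AB
    B ↦ CBA
    C ↦ ABA

A->AB, B->CBA, C->ABA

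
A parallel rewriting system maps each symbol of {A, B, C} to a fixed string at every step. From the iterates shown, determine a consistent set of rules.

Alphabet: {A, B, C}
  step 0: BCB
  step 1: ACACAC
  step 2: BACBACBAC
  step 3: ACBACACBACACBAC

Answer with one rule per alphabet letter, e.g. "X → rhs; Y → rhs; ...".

A->B, B->AC, C->AC

  step 2 ⇒ step 3: BACBACBAC ⇒ AC·B·AC·AC·B·AC·AC·B·AC
    A ↦ B
    B ↦ AC
    C ↦ AC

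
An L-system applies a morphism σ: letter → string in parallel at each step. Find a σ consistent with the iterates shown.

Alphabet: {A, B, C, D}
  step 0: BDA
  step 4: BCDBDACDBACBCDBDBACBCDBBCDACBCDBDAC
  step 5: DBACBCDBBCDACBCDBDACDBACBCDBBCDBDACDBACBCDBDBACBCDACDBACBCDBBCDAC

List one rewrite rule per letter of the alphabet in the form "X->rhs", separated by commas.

  step 4 ⇒ step 5: BCDBDACDBACBCDBDBACBCDBBCDACBCDBDAC ⇒ DB·AC·BC·DB·BC·D·AC·BC·DB·D·AC·DB·AC·BC·DB·BC·DB·D·AC·DB·AC·BC·DB·DB·AC·BC·D·AC·DB·AC·BC·DB·BC·D·AC
    A ↦ D
    B ↦ DB
    C ↦ AC
    D ↦ BC

A->D, B->DB, C->AC, D->BC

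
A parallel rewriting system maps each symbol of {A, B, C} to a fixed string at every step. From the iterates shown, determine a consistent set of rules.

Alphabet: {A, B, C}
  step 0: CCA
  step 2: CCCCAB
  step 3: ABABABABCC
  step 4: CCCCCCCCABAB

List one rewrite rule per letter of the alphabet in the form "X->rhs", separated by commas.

  step 3 ⇒ step 4: ABABABABCC ⇒ C·C·C·C·C·C·C·C·AB·AB
    A ↦ C
    B ↦ C
    C ↦ AB

A->C, B->C, C->AB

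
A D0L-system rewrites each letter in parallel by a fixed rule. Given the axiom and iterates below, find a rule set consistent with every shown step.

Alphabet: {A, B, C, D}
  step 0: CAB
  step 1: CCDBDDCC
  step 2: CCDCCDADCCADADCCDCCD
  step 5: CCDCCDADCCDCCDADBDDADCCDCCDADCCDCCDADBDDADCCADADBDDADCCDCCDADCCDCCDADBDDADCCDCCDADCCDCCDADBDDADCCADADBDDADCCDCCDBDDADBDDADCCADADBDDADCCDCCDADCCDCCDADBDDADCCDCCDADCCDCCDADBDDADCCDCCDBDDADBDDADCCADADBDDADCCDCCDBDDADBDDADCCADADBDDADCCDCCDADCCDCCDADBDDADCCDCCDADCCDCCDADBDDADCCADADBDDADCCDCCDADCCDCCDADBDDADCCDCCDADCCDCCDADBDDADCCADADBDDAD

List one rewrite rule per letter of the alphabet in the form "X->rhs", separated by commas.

  step 1 ⇒ step 2: CCDBDDCC ⇒ CCD·CCD·AD·CC·AD·AD·CCD·CCD
    B ↦ CC
    C ↦ CCD
    D ↦ AD
  step 0 ⇒ step 1: CAB ⇒ CCD·BDD·CC
    A ↦ BDD

A->BDD, B->CC, C->CCD, D->AD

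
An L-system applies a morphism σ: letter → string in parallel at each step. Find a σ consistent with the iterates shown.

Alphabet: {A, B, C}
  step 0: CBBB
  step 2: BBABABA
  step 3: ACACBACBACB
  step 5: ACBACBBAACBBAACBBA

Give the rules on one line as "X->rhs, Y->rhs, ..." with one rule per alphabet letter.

A->B, B->AC, C->A

  step 2 ⇒ step 3: BBABABA ⇒ AC·AC·B·AC·B·AC·B
    A ↦ B
    B ↦ AC
    C ↦ A  (constrained at step 0)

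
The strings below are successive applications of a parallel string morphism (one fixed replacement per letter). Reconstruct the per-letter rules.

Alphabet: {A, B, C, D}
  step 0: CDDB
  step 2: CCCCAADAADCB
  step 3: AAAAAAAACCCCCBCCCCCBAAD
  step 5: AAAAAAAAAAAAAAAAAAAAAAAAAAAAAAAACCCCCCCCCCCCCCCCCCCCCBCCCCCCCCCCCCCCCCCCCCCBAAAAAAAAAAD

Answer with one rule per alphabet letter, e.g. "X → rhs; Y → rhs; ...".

  step 2 ⇒ step 3: CCCCAADAADCB ⇒ AA·AA·AA·AA·CC·CC·CB·CC·CC·CB·AA·D
    A ↦ CC
    B ↦ D
    C ↦ AA
    D ↦ CB

A->CC, B->D, C->AA, D->CB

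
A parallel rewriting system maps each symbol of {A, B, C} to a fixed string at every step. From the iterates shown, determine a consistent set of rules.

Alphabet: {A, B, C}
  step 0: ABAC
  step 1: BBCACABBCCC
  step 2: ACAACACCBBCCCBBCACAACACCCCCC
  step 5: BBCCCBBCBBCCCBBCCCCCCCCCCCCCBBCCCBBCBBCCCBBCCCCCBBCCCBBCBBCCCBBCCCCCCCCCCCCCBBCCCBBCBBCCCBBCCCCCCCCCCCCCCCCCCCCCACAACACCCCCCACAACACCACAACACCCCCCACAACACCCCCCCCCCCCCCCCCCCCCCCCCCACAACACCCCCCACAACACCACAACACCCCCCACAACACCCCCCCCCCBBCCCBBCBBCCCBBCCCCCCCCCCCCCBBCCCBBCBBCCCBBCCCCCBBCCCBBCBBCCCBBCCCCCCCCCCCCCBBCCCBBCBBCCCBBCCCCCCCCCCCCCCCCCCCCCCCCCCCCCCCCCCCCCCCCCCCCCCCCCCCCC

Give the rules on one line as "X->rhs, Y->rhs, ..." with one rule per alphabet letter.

A->BBC, B->ACA, C->CC

  step 1 ⇒ step 2: BBCACABBCCC ⇒ ACA·ACA·CC·BBC·CC·BBC·ACA·ACA·CC·CC·CC
    A ↦ BBC
    B ↦ ACA
    C ↦ CC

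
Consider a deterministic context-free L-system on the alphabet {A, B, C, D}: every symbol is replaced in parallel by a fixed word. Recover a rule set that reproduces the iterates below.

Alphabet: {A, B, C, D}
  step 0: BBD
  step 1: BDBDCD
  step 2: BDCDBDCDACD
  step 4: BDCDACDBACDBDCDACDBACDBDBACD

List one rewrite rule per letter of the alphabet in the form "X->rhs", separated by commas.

  step 1 ⇒ step 2: BDBDCD ⇒ BD·CD·BD·CD·A·CD
    B ↦ BD
    C ↦ A
    D ↦ CD
    A ↦ B  (constrained at step 2)

A->B, B->BD, C->A, D->CD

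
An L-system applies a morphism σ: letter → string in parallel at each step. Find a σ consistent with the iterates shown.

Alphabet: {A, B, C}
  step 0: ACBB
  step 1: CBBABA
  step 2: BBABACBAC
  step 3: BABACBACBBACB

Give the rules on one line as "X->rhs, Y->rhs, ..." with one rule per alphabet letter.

  step 2 ⇒ step 3: BBABACBAC ⇒ BA·BA·C·BA·C·B·BA·C·B
    A ↦ C
    B ↦ BA
    C ↦ B

A->C, B->BA, C->B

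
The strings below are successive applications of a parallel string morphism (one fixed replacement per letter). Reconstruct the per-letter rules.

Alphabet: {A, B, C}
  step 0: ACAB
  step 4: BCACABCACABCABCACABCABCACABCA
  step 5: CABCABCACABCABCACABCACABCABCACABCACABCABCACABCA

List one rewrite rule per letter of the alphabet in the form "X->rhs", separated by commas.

  step 4 ⇒ step 5: BCACABCACABCABCACABCABCACABCA ⇒ CA·B·CA·B·CA·CA·B·CA·B·CA·CA·B·CA·CA·B·CA·B·CA·CA·B·CA·CA·B·CA·B·CA·CA·B·CA
    A ↦ CA
    B ↦ CA
    C ↦ B

A->CA, B->CA, C->B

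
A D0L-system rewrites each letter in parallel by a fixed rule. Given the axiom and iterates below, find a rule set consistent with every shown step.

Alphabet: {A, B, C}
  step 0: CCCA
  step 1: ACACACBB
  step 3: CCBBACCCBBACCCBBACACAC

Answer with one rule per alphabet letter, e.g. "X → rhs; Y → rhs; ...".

  step 0 ⇒ step 1: CCCA ⇒ AC·AC·AC·BB
    A ↦ BB
    C ↦ AC
    B ↦ C  (constrained at step 1)

A->BB, B->C, C->AC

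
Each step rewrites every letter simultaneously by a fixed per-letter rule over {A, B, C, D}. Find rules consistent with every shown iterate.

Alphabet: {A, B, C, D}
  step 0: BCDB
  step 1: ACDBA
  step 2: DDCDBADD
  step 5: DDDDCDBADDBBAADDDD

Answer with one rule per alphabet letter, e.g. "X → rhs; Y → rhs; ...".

A->DD, B->A, C->CD, D->B

  step 1 ⇒ step 2: ACDBA ⇒ DD·CD·B·A·DD
    A ↦ DD
    B ↦ A
    C ↦ CD
    D ↦ B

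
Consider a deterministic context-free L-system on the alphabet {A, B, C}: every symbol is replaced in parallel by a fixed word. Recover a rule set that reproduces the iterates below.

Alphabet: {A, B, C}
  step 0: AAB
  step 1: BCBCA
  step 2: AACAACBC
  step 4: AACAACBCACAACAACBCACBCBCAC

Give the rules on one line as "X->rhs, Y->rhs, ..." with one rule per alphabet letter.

  step 1 ⇒ step 2: BCBCA ⇒ A·AC·A·AC·BC
    A ↦ BC
    B ↦ A
    C ↦ AC

A->BC, B->A, C->AC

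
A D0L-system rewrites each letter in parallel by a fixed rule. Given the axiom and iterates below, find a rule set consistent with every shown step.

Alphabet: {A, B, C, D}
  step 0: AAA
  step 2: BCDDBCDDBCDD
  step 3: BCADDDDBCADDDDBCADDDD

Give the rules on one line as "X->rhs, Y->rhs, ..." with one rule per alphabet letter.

A->BD, B->BC, C->A, D->DD

  step 2 ⇒ step 3: BCDDBCDDBCDD ⇒ BC·A·DD·DD·BC·A·DD·DD·BC·A·DD·DD
    B ↦ BC
    C ↦ A
    D ↦ DD
    A ↦ BD  (constrained at step 0)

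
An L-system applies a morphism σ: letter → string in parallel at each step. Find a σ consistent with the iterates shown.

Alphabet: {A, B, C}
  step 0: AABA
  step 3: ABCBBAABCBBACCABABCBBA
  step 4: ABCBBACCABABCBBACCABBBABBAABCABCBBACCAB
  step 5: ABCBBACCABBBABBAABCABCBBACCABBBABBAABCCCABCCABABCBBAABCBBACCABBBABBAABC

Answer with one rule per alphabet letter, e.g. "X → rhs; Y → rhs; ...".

A->AB, B->C, C->BBA

  step 4 ⇒ step 5: ABCBBACCABABCBBACCABBBABBAABCABCBBACCAB ⇒ AB·C·BBA·C·C·AB·BBA·BBA·AB·C·AB·C·BBA·C·C·AB·BBA·BBA·AB·C·C·C·AB·C·C·AB·AB·C·BBA·AB·C·BBA·C·C·AB·BBA·BBA·AB·C
    A ↦ AB
    B ↦ C
    C ↦ BBA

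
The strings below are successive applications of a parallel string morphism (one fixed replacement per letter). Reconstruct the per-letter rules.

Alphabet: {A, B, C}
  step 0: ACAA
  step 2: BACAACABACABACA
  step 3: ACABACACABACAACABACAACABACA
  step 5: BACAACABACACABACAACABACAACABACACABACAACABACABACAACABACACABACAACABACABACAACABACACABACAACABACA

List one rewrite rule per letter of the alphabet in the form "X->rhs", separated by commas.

  step 2 ⇒ step 3: BACAACABACABACA ⇒ A·CA·BA·CA·CA·BA·CA·A·CA·BA·CA·A·CA·BA·CA
    A ↦ CA
    B ↦ A
    C ↦ BA

A->CA, B->A, C->BA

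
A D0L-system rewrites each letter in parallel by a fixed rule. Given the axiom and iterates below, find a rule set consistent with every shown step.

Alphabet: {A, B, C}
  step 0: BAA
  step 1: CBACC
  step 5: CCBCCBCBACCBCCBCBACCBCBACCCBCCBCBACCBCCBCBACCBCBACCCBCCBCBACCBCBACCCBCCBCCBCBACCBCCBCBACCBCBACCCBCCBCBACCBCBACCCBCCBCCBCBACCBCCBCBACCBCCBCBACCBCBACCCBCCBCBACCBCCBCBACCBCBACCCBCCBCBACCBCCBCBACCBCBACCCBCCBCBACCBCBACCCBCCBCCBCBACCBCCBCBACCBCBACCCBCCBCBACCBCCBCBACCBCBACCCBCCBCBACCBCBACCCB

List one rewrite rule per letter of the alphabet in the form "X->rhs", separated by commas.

A->C, B->CBA, C->CCB

  step 0 ⇒ step 1: BAA ⇒ CBA·C·C
    A ↦ C
    B ↦ CBA
    C ↦ CCB  (constrained at step 1)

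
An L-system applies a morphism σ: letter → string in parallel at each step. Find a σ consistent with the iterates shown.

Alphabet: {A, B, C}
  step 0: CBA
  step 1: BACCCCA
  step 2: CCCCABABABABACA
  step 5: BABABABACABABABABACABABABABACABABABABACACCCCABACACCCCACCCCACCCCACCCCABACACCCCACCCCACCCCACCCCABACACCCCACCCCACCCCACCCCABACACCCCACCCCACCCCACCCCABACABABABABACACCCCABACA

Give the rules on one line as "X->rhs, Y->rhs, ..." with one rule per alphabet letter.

  step 1 ⇒ step 2: BACCCCA ⇒ CCC·CA·BA·BA·BA·BA·CA
    A ↦ CA
    B ↦ CCC
    C ↦ BA

A->CA, B->CCC, C->BA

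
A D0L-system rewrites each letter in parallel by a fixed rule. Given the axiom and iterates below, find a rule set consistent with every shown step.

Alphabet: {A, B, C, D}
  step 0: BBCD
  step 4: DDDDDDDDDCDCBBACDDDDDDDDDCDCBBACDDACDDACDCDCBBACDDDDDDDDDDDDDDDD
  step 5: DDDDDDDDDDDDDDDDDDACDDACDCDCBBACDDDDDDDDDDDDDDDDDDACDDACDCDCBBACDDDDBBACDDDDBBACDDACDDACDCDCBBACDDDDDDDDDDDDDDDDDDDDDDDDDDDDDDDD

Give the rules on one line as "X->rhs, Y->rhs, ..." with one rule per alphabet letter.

  step 4 ⇒ step 5: DDDDDDDDDCDCBBACDDDDDDDDDCDCBBACDDACDDACDCDCBBACDDDDDDDDDDDDDDDD ⇒ DD·DD·DD·DD·DD·DD·DD·DD·DD·AC·DD·AC·DC·DC·BB·AC·DD·DD·DD·DD·DD·DD·DD·DD·DD·AC·DD·AC·DC·DC·BB·AC·DD·DD·BB·AC·DD·DD·BB·AC·DD·AC·DD·AC·DC·DC·BB·AC·DD·DD·DD·DD·DD·DD·DD·DD·DD·DD·DD·DD·DD·DD·DD·DD
    A ↦ BB
    B ↦ DC
    C ↦ AC
    D ↦ DD

A->BB, B->DC, C->AC, D->DD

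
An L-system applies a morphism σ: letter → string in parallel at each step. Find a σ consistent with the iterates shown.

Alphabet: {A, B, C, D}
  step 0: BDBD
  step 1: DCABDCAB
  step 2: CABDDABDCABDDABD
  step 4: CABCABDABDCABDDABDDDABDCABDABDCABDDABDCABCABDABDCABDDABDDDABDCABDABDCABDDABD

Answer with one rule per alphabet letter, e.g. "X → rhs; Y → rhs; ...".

  step 1 ⇒ step 2: DCABDCAB ⇒ CAB·D·DAB·D·CAB·D·DAB·D
    A ↦ DAB
    B ↦ D
    C ↦ D
    D ↦ CAB

A->DAB, B->D, C->D, D->CAB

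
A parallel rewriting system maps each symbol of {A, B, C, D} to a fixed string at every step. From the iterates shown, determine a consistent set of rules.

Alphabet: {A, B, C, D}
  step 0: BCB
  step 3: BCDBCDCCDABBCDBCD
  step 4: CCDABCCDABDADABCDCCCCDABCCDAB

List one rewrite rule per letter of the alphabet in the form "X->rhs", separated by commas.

  step 3 ⇒ step 4: BCDBCDCCDABBCDBCD ⇒ CC·DA·B·CC·DA·B·DA·DA·B·CD·CC·CC·DA·B·CC·DA·B
    A ↦ CD
    B ↦ CC
    C ↦ DA
    D ↦ B

A->CD, B->CC, C->DA, D->B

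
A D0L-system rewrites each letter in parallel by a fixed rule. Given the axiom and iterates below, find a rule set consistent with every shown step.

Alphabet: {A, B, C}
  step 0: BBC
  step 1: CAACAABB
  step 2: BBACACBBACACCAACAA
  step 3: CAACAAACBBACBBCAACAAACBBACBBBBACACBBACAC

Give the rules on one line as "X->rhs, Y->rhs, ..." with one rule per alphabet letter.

  step 2 ⇒ step 3: BBACACBBACACCAACAA ⇒ CAA·CAA·AC·BB·AC·BB·CAA·CAA·AC·BB·AC·BB·BB·AC·AC·BB·AC·AC
    A ↦ AC
    B ↦ CAA
    C ↦ BB

A->AC, B->CAA, C->BB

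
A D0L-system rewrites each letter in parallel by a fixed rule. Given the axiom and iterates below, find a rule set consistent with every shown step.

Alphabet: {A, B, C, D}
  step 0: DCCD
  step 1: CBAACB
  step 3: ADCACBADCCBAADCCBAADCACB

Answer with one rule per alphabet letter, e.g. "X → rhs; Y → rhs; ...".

  step 0 ⇒ step 1: DCCD ⇒ CB·A·A·CB
    C ↦ A
    D ↦ CB
    A ↦ ADC  (constrained at step 1)
    B ↦ CB  (constrained at step 1)

A->ADC, B->CB, C->A, D->CB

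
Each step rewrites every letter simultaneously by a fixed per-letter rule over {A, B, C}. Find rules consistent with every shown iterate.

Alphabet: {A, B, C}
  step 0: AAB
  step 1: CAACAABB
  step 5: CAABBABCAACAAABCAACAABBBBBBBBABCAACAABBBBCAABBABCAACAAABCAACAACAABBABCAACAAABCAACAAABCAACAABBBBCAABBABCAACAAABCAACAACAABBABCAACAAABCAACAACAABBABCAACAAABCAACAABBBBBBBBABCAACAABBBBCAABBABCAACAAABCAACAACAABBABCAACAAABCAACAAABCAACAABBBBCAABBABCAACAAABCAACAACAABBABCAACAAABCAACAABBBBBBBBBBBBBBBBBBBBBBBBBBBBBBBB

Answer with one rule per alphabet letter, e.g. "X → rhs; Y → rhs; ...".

  step 0 ⇒ step 1: AAB ⇒ CAA·CAA·BB
    A ↦ CAA
    B ↦ BB
    C ↦ AB  (constrained at step 1)

A->CAA, B->BB, C->AB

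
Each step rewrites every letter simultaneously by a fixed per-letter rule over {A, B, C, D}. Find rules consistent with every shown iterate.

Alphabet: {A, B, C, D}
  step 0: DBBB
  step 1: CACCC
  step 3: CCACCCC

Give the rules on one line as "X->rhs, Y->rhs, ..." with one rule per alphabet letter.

  step 0 ⇒ step 1: DBBB ⇒ CA·C·C·C
    B ↦ C
    D ↦ CA
    A ↦ DB  (constrained at step 1)
    C ↦ B  (constrained at step 1)

A->DB, B->C, C->B, D->CA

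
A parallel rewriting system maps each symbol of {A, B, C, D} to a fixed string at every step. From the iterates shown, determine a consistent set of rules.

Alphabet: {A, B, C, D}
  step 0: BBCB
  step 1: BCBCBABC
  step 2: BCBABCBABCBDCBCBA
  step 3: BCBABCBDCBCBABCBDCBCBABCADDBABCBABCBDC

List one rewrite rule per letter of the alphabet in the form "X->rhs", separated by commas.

A->BDC, B->BC, C->BA, D->ADD

  step 2 ⇒ step 3: BCBABCBABCBDCBCBA ⇒ BC·BA·BC·BDC·BC·BA·BC·BDC·BC·BA·BC·ADD·BA·BC·BA·BC·BDC
    A ↦ BDC
    B ↦ BC
    C ↦ BA
    D ↦ ADD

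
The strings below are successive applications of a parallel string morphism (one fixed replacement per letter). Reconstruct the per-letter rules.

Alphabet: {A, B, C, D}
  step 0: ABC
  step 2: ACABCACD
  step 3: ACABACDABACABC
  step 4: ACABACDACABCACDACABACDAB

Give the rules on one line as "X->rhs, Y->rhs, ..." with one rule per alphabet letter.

  step 3 ⇒ step 4: ACABACDABACABC ⇒ AC·AB·AC·D·AC·AB·C·AC·D·AC·AB·AC·D·AB
    A ↦ AC
    B ↦ D
    C ↦ AB
    D ↦ C

A->AC, B->D, C->AB, D->C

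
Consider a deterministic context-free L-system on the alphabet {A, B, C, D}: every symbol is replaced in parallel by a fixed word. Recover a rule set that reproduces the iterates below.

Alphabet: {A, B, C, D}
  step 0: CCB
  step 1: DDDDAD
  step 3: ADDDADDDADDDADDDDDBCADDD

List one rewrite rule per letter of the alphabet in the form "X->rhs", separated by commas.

A->CD, B->AD, C->DD, D->BC

  step 0 ⇒ step 1: CCB ⇒ DD·DD·AD
    B ↦ AD
    C ↦ DD
    A ↦ CD  (constrained at step 1)
    D ↦ BC  (constrained at step 1)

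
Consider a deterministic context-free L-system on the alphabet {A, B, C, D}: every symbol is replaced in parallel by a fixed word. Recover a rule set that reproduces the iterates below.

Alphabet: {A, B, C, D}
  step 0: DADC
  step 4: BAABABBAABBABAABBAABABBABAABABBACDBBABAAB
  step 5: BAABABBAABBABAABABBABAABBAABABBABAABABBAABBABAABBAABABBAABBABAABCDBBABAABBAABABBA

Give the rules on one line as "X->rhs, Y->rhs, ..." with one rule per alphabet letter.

  step 4 ⇒ step 5: BAABABBAABBABAABBAABABBABAABABBACDBBABAAB ⇒ BA·AB·AB·BA·AB·BA·BA·AB·AB·BA·BA·AB·BA·AB·AB·BA·BA·AB·AB·BA·AB·BA·BA·AB·BA·AB·AB·BA·AB·BA·BA·AB·CD·B·BA·BA·AB·BA·AB·AB·BA
    A ↦ AB
    B ↦ BA
    C ↦ CD
    D ↦ B

A->AB, B->BA, C->CD, D->B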